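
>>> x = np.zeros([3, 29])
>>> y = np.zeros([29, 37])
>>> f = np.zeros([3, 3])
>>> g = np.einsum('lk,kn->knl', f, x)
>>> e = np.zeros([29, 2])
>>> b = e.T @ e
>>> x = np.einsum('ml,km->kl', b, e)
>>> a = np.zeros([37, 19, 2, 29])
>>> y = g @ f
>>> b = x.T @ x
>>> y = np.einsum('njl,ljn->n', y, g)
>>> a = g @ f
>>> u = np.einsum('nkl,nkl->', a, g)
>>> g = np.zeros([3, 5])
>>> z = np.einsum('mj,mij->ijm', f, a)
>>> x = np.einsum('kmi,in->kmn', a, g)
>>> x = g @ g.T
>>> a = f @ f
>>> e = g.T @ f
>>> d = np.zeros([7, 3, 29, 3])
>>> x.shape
(3, 3)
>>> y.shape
(3,)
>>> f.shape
(3, 3)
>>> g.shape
(3, 5)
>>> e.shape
(5, 3)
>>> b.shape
(2, 2)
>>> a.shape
(3, 3)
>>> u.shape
()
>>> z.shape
(29, 3, 3)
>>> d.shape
(7, 3, 29, 3)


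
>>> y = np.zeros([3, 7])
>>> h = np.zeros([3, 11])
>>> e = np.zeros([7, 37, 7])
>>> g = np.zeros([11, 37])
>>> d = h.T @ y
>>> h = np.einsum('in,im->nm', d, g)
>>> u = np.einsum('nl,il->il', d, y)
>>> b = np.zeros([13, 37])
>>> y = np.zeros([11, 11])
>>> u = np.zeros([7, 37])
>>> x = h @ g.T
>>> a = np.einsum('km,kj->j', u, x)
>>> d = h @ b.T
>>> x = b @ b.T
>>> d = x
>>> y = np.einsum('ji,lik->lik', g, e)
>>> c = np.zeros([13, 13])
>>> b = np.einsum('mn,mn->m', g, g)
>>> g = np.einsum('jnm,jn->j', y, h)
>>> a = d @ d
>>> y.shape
(7, 37, 7)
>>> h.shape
(7, 37)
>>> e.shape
(7, 37, 7)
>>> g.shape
(7,)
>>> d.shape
(13, 13)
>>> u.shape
(7, 37)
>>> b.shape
(11,)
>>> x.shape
(13, 13)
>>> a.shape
(13, 13)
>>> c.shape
(13, 13)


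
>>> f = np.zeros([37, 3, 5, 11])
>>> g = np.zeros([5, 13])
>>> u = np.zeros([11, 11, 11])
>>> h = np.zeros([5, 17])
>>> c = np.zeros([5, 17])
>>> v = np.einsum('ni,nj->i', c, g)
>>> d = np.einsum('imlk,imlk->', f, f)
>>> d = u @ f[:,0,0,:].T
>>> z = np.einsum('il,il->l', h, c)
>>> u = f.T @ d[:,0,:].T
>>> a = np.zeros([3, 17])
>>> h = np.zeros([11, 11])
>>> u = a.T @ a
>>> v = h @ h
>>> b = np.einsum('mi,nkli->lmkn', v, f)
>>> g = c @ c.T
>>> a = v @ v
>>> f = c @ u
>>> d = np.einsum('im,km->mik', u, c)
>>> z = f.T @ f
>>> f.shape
(5, 17)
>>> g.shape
(5, 5)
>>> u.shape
(17, 17)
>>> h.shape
(11, 11)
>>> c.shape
(5, 17)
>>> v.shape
(11, 11)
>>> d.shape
(17, 17, 5)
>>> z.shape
(17, 17)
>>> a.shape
(11, 11)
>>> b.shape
(5, 11, 3, 37)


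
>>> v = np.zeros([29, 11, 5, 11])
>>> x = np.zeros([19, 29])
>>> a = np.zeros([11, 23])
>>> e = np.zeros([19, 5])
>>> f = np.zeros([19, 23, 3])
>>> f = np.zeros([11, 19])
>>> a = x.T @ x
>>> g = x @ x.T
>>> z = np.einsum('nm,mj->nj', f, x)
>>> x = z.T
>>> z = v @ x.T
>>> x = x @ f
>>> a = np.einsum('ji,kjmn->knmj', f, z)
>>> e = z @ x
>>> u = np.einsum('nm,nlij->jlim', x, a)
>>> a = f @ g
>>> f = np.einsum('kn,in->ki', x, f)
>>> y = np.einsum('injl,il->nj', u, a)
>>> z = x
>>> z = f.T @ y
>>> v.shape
(29, 11, 5, 11)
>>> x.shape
(29, 19)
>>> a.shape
(11, 19)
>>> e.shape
(29, 11, 5, 19)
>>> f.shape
(29, 11)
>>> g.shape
(19, 19)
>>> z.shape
(11, 5)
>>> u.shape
(11, 29, 5, 19)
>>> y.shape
(29, 5)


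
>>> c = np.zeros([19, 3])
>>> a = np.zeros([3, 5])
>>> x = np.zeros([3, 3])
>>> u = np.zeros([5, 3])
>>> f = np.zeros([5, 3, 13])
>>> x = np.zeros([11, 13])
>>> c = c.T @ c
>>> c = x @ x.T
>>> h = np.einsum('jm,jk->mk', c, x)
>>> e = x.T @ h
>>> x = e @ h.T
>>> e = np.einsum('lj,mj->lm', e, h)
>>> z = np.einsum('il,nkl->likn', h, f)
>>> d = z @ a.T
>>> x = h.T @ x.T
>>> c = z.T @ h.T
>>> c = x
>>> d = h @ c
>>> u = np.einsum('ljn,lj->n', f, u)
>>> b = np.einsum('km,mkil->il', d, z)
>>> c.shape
(13, 13)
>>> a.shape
(3, 5)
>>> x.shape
(13, 13)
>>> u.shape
(13,)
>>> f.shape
(5, 3, 13)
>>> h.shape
(11, 13)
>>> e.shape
(13, 11)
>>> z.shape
(13, 11, 3, 5)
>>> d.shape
(11, 13)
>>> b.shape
(3, 5)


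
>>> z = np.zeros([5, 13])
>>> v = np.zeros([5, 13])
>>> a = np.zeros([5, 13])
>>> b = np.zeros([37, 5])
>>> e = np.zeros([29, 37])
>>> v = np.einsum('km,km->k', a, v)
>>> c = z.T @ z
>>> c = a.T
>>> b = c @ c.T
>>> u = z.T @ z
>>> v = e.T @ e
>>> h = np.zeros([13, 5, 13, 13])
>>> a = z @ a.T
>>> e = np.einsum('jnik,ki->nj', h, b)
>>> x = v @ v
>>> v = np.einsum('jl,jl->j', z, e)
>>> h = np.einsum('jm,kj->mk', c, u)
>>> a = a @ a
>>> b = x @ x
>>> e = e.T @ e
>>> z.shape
(5, 13)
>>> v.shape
(5,)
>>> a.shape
(5, 5)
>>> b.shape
(37, 37)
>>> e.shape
(13, 13)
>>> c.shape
(13, 5)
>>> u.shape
(13, 13)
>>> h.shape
(5, 13)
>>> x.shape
(37, 37)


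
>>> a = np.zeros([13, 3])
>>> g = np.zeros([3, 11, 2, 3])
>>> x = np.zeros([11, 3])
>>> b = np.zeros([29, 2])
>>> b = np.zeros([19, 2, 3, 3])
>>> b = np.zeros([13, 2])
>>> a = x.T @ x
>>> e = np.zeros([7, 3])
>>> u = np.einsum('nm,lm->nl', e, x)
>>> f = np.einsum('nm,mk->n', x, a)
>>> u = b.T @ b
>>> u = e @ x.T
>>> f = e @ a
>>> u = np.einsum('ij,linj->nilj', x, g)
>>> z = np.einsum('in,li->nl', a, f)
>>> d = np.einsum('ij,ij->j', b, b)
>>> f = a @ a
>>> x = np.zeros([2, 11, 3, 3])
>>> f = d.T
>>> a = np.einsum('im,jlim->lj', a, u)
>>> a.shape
(11, 2)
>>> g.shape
(3, 11, 2, 3)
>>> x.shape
(2, 11, 3, 3)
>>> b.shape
(13, 2)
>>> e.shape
(7, 3)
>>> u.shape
(2, 11, 3, 3)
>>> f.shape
(2,)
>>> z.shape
(3, 7)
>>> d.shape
(2,)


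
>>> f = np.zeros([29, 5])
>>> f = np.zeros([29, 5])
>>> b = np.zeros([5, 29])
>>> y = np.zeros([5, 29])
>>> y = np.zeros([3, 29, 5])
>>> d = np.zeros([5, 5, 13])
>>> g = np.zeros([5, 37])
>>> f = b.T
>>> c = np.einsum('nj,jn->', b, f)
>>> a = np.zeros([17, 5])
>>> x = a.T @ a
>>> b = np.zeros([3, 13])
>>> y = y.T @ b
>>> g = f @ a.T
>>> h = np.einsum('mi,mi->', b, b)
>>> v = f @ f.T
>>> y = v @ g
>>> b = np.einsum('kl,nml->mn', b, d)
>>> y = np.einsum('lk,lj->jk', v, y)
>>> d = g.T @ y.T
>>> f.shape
(29, 5)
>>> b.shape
(5, 5)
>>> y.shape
(17, 29)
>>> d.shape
(17, 17)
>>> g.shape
(29, 17)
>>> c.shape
()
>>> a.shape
(17, 5)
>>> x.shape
(5, 5)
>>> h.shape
()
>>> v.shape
(29, 29)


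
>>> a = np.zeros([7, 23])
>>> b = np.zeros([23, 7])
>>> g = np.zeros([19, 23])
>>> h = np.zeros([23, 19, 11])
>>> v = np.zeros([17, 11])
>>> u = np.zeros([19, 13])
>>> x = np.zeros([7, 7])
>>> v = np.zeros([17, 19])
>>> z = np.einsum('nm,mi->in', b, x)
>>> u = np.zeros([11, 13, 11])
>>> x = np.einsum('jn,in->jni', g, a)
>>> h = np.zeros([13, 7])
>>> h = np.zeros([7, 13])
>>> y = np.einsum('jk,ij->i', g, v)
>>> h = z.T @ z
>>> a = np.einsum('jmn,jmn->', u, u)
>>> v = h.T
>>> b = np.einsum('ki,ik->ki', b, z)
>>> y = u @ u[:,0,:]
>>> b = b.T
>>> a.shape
()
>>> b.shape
(7, 23)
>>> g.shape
(19, 23)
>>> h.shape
(23, 23)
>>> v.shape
(23, 23)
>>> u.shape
(11, 13, 11)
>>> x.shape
(19, 23, 7)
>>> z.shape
(7, 23)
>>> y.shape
(11, 13, 11)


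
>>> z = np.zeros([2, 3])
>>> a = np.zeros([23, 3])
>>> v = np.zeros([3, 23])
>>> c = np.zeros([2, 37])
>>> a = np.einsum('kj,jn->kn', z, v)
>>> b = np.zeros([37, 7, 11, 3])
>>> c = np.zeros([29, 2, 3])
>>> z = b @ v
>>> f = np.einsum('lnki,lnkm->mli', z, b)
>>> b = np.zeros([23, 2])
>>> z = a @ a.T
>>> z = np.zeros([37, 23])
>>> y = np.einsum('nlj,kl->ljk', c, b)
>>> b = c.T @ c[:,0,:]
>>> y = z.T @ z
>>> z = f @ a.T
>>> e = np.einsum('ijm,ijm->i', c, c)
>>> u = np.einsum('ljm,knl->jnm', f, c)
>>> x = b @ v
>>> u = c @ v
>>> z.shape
(3, 37, 2)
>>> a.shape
(2, 23)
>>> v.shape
(3, 23)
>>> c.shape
(29, 2, 3)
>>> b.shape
(3, 2, 3)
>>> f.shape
(3, 37, 23)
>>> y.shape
(23, 23)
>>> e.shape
(29,)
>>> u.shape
(29, 2, 23)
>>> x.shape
(3, 2, 23)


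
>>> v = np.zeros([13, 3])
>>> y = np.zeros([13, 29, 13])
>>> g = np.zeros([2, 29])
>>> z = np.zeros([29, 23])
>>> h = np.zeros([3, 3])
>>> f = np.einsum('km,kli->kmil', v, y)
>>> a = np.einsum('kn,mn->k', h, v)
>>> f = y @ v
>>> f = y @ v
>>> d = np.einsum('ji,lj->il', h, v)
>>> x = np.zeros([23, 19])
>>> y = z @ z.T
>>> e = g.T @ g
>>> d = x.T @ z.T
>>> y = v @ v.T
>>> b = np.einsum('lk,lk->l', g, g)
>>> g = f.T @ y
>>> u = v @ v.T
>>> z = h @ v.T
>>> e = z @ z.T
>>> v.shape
(13, 3)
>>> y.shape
(13, 13)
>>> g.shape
(3, 29, 13)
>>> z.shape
(3, 13)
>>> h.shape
(3, 3)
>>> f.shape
(13, 29, 3)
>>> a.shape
(3,)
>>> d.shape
(19, 29)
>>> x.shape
(23, 19)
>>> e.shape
(3, 3)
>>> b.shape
(2,)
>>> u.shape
(13, 13)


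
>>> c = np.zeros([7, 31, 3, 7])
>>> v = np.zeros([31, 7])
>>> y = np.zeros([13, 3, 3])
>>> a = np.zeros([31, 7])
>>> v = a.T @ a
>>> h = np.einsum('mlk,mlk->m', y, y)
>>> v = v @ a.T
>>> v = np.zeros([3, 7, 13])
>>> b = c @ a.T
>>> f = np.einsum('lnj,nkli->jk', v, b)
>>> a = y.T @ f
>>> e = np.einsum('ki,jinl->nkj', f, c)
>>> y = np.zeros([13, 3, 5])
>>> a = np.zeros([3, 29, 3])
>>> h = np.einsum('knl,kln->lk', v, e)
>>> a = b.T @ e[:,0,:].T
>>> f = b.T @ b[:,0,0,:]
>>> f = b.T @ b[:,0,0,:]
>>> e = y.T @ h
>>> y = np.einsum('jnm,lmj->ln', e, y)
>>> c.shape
(7, 31, 3, 7)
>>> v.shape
(3, 7, 13)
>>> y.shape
(13, 3)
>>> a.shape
(31, 3, 31, 3)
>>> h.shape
(13, 3)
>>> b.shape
(7, 31, 3, 31)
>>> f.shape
(31, 3, 31, 31)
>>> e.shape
(5, 3, 3)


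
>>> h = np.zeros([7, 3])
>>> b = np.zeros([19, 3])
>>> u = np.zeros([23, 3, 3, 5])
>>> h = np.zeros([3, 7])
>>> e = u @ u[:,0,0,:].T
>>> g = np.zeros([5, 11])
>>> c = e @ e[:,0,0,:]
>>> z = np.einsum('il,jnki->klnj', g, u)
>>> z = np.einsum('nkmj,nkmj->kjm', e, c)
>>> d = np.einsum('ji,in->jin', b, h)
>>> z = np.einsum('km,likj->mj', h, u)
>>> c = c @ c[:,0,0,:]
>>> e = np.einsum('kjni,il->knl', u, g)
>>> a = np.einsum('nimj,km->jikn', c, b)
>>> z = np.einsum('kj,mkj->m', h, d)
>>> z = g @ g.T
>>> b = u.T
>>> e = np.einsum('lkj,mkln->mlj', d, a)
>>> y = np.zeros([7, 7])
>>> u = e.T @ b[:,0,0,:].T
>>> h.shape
(3, 7)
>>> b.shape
(5, 3, 3, 23)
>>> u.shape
(7, 19, 5)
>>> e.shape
(23, 19, 7)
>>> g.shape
(5, 11)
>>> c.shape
(23, 3, 3, 23)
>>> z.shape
(5, 5)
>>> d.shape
(19, 3, 7)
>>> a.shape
(23, 3, 19, 23)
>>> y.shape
(7, 7)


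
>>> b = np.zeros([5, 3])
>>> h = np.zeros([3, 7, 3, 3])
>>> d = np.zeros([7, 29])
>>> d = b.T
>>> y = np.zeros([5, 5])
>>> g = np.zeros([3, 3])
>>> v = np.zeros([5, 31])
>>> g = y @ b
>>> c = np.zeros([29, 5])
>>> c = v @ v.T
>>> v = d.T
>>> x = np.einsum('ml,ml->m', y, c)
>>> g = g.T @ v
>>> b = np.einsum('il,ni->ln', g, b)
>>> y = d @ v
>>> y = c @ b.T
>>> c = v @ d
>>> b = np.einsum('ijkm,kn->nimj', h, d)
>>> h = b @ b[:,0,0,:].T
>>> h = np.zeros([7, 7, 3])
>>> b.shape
(5, 3, 3, 7)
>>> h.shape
(7, 7, 3)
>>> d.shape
(3, 5)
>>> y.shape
(5, 3)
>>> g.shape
(3, 3)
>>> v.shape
(5, 3)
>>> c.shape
(5, 5)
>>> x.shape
(5,)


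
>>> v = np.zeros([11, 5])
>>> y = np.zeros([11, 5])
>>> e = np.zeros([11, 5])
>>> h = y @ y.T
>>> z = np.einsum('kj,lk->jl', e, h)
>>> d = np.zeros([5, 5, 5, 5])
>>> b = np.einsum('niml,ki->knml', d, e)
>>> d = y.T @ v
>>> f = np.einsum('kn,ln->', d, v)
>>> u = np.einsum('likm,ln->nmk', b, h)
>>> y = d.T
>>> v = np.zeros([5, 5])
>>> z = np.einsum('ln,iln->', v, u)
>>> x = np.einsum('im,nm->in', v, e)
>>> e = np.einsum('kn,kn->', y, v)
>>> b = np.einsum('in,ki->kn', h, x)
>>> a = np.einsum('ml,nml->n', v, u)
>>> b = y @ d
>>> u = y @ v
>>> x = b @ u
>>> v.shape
(5, 5)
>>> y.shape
(5, 5)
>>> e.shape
()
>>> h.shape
(11, 11)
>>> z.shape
()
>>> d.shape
(5, 5)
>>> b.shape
(5, 5)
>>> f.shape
()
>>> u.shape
(5, 5)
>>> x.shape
(5, 5)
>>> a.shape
(11,)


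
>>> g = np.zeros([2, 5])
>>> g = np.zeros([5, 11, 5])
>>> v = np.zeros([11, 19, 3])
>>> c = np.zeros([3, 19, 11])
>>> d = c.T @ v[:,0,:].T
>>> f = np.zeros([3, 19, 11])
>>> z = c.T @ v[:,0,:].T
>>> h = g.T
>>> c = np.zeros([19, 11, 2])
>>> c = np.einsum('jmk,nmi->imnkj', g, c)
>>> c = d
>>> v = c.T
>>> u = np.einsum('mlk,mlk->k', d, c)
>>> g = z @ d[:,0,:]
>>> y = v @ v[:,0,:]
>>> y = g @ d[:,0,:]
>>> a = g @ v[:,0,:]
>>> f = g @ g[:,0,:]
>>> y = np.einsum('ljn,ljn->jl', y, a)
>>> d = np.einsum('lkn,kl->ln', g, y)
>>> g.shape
(11, 19, 11)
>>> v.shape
(11, 19, 11)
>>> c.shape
(11, 19, 11)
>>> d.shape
(11, 11)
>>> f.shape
(11, 19, 11)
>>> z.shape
(11, 19, 11)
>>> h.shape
(5, 11, 5)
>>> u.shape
(11,)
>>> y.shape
(19, 11)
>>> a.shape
(11, 19, 11)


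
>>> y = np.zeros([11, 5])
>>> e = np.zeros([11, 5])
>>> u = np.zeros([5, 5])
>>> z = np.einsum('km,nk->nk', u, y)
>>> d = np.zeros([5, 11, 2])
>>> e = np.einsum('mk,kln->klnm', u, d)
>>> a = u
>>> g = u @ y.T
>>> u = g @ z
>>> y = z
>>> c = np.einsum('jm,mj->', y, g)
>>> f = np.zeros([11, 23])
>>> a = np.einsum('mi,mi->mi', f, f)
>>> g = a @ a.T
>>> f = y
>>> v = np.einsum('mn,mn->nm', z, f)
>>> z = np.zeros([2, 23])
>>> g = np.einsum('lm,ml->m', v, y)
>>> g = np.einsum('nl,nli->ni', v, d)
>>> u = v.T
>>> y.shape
(11, 5)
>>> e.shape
(5, 11, 2, 5)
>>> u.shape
(11, 5)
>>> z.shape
(2, 23)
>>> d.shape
(5, 11, 2)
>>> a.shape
(11, 23)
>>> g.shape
(5, 2)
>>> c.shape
()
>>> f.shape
(11, 5)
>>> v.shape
(5, 11)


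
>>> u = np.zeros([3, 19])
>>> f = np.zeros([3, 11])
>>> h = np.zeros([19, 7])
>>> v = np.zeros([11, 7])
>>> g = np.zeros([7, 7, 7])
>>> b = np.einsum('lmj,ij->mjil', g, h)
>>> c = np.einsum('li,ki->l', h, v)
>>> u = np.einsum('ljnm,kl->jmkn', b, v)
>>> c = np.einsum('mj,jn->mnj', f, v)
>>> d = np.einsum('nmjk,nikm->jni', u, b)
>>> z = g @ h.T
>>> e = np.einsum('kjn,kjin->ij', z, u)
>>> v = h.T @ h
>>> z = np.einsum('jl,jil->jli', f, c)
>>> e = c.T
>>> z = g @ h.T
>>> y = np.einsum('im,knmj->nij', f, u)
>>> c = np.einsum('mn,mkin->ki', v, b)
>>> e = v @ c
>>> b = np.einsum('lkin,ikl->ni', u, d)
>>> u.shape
(7, 7, 11, 19)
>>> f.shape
(3, 11)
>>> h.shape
(19, 7)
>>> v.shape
(7, 7)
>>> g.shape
(7, 7, 7)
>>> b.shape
(19, 11)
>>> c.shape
(7, 19)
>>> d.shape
(11, 7, 7)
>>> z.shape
(7, 7, 19)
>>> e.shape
(7, 19)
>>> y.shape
(7, 3, 19)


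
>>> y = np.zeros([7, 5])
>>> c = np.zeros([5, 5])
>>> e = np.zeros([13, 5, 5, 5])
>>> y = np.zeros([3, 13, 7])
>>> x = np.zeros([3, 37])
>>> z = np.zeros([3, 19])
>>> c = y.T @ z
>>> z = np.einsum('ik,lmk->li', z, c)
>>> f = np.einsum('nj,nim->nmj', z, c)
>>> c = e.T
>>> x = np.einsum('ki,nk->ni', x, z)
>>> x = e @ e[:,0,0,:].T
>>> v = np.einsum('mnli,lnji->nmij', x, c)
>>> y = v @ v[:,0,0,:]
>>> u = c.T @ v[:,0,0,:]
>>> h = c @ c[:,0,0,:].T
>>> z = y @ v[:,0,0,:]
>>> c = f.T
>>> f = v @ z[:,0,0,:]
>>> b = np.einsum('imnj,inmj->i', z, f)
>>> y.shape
(5, 13, 13, 5)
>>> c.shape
(3, 19, 7)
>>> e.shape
(13, 5, 5, 5)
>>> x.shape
(13, 5, 5, 13)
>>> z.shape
(5, 13, 13, 5)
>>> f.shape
(5, 13, 13, 5)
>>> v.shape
(5, 13, 13, 5)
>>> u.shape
(13, 5, 5, 5)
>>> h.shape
(5, 5, 5, 5)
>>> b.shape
(5,)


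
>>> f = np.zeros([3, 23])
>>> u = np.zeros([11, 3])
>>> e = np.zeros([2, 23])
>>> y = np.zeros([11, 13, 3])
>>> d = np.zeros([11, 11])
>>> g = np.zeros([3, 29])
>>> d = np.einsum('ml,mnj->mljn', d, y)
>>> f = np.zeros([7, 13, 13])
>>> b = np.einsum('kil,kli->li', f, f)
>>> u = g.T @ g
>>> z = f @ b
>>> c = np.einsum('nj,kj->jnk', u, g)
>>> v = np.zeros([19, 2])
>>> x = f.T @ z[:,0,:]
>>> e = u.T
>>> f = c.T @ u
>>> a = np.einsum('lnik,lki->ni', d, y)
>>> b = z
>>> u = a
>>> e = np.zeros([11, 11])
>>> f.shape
(3, 29, 29)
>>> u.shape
(11, 3)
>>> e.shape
(11, 11)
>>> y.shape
(11, 13, 3)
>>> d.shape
(11, 11, 3, 13)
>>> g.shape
(3, 29)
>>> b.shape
(7, 13, 13)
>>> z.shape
(7, 13, 13)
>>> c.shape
(29, 29, 3)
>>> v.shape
(19, 2)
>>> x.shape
(13, 13, 13)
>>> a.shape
(11, 3)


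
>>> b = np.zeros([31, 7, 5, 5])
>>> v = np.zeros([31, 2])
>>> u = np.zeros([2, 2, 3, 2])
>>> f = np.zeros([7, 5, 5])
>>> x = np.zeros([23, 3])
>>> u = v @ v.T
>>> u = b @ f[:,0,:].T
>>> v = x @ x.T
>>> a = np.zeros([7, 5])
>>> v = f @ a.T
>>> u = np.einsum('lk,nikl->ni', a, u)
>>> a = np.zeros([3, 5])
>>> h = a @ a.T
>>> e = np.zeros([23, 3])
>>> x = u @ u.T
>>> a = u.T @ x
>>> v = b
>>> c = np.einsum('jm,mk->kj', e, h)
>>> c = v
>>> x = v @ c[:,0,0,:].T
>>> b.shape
(31, 7, 5, 5)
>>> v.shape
(31, 7, 5, 5)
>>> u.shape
(31, 7)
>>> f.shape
(7, 5, 5)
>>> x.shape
(31, 7, 5, 31)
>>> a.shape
(7, 31)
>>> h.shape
(3, 3)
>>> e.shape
(23, 3)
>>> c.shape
(31, 7, 5, 5)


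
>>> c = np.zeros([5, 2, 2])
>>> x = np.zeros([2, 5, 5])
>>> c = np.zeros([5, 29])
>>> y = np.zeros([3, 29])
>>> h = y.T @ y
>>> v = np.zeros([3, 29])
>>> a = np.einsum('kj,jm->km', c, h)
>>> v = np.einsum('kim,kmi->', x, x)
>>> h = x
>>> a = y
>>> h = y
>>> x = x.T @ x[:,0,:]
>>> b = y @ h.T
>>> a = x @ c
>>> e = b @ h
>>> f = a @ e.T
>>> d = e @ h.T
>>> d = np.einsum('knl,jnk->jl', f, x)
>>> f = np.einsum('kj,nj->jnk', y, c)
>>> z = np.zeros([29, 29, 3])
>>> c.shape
(5, 29)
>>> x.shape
(5, 5, 5)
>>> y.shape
(3, 29)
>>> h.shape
(3, 29)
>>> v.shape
()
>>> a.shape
(5, 5, 29)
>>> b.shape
(3, 3)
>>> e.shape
(3, 29)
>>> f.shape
(29, 5, 3)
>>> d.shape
(5, 3)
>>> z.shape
(29, 29, 3)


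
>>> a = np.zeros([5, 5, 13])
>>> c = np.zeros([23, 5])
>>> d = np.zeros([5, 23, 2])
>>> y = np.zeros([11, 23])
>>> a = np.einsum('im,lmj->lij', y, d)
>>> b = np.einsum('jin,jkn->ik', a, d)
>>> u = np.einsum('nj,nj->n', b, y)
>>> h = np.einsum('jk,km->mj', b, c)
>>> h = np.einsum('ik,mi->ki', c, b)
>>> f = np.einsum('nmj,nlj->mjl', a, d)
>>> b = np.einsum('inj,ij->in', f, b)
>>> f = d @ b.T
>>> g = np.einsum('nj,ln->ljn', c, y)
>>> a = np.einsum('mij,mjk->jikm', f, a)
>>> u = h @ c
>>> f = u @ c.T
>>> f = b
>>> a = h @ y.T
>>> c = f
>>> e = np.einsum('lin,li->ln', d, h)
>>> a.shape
(5, 11)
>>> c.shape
(11, 2)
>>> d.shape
(5, 23, 2)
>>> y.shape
(11, 23)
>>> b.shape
(11, 2)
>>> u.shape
(5, 5)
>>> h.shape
(5, 23)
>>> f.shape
(11, 2)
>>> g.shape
(11, 5, 23)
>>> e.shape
(5, 2)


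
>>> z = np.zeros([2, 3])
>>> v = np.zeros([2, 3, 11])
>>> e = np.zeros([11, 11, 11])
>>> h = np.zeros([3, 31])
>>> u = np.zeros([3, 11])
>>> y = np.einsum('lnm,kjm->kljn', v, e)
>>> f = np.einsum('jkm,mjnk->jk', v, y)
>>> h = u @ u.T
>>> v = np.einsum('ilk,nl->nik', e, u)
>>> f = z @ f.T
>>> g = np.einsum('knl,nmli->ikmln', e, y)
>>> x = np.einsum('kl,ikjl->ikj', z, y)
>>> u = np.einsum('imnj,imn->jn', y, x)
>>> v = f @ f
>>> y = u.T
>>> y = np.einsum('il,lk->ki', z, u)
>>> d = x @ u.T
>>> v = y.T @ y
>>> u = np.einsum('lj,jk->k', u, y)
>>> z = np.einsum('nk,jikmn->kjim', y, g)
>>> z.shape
(2, 3, 11, 11)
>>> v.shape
(2, 2)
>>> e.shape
(11, 11, 11)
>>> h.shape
(3, 3)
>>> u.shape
(2,)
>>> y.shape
(11, 2)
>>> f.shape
(2, 2)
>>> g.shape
(3, 11, 2, 11, 11)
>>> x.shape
(11, 2, 11)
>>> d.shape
(11, 2, 3)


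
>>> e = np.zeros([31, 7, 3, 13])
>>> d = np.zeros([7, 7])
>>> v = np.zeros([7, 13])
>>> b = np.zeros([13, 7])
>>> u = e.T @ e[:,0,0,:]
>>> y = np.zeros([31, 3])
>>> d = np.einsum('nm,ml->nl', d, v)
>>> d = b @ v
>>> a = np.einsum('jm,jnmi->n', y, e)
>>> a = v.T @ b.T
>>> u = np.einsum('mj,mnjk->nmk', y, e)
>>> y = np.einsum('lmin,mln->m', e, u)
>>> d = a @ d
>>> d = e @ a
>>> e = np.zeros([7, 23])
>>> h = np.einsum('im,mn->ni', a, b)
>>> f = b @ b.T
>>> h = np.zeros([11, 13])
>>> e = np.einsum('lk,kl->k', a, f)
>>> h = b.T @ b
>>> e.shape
(13,)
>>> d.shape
(31, 7, 3, 13)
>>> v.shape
(7, 13)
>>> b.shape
(13, 7)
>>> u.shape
(7, 31, 13)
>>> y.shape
(7,)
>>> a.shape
(13, 13)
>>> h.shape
(7, 7)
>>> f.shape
(13, 13)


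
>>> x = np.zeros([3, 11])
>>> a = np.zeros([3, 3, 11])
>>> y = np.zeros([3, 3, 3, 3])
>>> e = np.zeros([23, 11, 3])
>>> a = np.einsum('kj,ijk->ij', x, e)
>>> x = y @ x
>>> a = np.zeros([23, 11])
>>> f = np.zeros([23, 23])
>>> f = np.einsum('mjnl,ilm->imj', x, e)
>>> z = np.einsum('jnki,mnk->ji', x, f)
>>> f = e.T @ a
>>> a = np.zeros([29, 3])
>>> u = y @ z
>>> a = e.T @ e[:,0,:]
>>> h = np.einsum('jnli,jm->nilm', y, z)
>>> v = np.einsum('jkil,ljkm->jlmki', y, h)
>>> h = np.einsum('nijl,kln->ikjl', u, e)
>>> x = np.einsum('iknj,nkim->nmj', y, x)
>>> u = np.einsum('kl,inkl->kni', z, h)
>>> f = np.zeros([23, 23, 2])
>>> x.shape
(3, 11, 3)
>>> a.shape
(3, 11, 3)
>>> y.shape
(3, 3, 3, 3)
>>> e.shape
(23, 11, 3)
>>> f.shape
(23, 23, 2)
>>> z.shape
(3, 11)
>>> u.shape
(3, 23, 3)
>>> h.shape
(3, 23, 3, 11)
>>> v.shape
(3, 3, 11, 3, 3)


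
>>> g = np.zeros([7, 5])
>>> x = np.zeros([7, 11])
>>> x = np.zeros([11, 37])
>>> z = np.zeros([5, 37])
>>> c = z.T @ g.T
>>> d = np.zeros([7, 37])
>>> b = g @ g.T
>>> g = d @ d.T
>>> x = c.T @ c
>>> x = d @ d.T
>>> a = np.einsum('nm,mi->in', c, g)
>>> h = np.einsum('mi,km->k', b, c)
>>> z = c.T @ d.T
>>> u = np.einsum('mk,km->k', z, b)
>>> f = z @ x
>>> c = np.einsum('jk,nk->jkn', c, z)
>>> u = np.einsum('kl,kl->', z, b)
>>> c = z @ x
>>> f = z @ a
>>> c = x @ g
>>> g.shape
(7, 7)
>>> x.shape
(7, 7)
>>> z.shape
(7, 7)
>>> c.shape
(7, 7)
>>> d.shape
(7, 37)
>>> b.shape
(7, 7)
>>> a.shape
(7, 37)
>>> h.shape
(37,)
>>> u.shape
()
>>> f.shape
(7, 37)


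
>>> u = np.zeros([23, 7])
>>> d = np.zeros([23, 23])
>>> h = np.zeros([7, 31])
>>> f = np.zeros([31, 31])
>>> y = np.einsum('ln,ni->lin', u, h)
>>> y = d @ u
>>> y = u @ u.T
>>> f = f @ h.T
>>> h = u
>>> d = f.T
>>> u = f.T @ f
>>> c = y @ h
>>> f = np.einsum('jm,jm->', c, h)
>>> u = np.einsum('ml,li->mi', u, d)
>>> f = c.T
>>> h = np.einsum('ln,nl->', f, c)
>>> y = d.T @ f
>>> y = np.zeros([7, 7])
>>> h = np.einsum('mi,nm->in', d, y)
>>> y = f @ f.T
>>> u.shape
(7, 31)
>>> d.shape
(7, 31)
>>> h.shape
(31, 7)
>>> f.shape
(7, 23)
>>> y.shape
(7, 7)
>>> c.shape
(23, 7)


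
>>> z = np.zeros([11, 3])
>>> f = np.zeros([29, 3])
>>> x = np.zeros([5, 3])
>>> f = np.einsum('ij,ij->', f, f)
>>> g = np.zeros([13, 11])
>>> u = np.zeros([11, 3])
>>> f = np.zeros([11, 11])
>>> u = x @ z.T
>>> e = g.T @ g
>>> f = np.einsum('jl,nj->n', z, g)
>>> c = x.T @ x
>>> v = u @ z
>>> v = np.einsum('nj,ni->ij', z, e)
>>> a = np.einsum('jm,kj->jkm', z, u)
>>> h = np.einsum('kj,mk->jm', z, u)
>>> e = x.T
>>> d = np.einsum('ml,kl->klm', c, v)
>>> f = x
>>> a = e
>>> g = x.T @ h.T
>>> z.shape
(11, 3)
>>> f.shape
(5, 3)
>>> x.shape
(5, 3)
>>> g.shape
(3, 3)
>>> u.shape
(5, 11)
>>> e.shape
(3, 5)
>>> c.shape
(3, 3)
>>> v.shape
(11, 3)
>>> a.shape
(3, 5)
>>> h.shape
(3, 5)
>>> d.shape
(11, 3, 3)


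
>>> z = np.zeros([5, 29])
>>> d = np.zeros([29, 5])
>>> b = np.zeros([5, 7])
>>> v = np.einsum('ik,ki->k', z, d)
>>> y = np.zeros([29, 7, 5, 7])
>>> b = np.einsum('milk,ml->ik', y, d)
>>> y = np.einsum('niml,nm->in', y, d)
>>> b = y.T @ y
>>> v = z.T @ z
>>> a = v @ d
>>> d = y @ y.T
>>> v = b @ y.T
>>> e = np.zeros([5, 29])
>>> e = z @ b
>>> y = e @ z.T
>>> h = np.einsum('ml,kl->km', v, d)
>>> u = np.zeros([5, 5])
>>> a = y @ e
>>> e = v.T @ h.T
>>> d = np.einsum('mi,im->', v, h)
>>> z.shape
(5, 29)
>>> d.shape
()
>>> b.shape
(29, 29)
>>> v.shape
(29, 7)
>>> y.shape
(5, 5)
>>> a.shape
(5, 29)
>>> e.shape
(7, 7)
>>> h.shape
(7, 29)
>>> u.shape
(5, 5)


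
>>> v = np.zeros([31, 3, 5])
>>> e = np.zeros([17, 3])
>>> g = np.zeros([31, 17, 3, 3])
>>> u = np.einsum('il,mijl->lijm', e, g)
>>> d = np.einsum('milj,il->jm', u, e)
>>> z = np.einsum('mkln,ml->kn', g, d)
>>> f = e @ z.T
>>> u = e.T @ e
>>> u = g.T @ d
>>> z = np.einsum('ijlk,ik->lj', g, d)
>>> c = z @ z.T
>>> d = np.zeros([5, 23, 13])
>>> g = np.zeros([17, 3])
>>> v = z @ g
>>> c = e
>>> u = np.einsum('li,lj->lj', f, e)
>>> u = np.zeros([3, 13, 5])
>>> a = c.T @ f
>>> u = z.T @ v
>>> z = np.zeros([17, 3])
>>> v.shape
(3, 3)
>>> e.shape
(17, 3)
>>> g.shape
(17, 3)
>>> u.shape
(17, 3)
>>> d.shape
(5, 23, 13)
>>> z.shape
(17, 3)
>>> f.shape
(17, 17)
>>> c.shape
(17, 3)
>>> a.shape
(3, 17)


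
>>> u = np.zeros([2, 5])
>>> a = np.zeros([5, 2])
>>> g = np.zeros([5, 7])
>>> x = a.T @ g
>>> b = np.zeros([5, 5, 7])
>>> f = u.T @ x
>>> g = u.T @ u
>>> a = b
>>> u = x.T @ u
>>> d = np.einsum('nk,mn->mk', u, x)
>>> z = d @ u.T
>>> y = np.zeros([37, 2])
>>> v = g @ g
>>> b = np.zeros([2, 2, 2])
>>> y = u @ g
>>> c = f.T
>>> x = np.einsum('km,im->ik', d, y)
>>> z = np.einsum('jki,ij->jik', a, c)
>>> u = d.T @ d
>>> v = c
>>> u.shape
(5, 5)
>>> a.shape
(5, 5, 7)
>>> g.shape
(5, 5)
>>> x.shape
(7, 2)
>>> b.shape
(2, 2, 2)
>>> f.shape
(5, 7)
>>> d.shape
(2, 5)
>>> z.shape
(5, 7, 5)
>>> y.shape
(7, 5)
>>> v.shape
(7, 5)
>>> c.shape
(7, 5)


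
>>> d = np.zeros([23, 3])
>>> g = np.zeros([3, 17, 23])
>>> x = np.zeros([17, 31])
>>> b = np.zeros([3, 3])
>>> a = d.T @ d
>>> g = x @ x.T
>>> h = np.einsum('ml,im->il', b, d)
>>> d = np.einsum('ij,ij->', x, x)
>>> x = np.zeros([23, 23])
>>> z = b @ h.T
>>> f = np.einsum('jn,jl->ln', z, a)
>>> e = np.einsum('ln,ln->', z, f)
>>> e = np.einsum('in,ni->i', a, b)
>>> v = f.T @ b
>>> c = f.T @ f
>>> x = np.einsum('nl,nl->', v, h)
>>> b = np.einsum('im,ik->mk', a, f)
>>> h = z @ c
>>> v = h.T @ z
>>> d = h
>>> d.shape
(3, 23)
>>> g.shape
(17, 17)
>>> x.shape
()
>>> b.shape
(3, 23)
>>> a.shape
(3, 3)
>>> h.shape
(3, 23)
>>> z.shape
(3, 23)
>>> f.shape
(3, 23)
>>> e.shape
(3,)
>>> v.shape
(23, 23)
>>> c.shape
(23, 23)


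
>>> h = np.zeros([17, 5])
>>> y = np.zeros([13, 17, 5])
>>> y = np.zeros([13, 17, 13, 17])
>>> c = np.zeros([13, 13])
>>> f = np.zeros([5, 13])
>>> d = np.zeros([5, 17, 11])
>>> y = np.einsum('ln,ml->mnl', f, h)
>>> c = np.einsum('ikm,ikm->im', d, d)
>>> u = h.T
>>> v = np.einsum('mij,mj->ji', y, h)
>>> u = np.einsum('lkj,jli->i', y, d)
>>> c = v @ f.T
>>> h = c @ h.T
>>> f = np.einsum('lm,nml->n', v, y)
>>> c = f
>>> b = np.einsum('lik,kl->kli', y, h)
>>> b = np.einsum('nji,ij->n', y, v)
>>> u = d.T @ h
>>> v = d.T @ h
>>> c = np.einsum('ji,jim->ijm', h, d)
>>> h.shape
(5, 17)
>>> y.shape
(17, 13, 5)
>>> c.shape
(17, 5, 11)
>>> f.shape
(17,)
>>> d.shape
(5, 17, 11)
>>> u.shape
(11, 17, 17)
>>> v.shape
(11, 17, 17)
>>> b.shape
(17,)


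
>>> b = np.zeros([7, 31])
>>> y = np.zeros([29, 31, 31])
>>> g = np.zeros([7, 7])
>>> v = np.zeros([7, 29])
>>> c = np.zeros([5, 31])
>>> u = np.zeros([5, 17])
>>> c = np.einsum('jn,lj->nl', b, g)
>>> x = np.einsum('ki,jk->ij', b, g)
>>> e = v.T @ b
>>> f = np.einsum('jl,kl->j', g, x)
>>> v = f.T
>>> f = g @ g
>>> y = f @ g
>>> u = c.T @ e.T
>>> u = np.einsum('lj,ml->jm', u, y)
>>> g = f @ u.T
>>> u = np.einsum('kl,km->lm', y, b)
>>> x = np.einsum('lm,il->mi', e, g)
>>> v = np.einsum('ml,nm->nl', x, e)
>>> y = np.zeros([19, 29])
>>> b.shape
(7, 31)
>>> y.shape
(19, 29)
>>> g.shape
(7, 29)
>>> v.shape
(29, 7)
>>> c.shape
(31, 7)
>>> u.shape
(7, 31)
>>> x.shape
(31, 7)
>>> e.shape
(29, 31)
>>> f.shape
(7, 7)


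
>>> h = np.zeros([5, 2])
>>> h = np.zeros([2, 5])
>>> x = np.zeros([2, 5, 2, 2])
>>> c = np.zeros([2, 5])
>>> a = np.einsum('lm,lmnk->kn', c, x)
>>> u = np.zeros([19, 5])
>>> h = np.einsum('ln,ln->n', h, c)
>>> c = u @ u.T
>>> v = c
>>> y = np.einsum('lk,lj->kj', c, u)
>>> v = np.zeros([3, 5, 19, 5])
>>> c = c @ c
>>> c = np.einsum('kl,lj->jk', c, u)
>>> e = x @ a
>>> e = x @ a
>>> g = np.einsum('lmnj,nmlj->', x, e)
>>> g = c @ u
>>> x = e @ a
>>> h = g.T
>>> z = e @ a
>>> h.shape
(5, 5)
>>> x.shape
(2, 5, 2, 2)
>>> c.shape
(5, 19)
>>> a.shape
(2, 2)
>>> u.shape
(19, 5)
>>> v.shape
(3, 5, 19, 5)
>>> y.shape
(19, 5)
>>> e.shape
(2, 5, 2, 2)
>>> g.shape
(5, 5)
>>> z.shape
(2, 5, 2, 2)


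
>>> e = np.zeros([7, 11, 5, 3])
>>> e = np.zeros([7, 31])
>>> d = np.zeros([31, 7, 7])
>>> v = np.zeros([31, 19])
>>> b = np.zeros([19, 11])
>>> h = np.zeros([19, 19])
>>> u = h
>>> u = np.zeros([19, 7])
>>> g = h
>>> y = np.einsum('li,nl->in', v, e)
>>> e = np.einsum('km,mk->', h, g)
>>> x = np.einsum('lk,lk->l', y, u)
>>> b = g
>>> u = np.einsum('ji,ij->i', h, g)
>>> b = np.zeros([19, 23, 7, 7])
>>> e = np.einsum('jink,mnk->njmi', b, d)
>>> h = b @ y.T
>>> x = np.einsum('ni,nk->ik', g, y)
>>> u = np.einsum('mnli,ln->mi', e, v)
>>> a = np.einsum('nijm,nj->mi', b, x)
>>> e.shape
(7, 19, 31, 23)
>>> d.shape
(31, 7, 7)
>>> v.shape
(31, 19)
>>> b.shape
(19, 23, 7, 7)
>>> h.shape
(19, 23, 7, 19)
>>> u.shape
(7, 23)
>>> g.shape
(19, 19)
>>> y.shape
(19, 7)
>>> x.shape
(19, 7)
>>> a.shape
(7, 23)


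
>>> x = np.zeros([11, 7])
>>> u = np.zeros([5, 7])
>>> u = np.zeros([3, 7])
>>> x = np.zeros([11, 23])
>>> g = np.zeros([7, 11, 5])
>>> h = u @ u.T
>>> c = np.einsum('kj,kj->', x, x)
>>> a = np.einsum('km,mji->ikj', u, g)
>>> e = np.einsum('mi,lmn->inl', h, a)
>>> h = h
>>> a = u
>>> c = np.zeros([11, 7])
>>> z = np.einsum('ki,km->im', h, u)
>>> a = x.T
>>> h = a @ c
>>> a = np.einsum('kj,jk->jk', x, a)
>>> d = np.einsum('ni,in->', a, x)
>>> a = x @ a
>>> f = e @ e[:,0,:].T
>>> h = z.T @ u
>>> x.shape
(11, 23)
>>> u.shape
(3, 7)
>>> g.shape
(7, 11, 5)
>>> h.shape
(7, 7)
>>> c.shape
(11, 7)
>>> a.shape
(11, 11)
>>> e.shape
(3, 11, 5)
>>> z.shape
(3, 7)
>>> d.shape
()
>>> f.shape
(3, 11, 3)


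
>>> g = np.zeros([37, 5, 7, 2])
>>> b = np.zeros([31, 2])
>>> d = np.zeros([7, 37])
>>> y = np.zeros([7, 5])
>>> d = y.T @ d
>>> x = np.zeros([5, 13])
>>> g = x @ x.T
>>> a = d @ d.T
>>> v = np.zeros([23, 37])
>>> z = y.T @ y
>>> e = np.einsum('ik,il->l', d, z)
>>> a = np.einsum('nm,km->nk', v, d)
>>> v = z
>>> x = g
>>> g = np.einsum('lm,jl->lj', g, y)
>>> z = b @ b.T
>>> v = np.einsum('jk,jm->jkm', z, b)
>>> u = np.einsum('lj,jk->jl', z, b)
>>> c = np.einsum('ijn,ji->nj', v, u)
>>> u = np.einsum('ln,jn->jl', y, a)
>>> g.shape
(5, 7)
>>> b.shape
(31, 2)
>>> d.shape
(5, 37)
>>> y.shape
(7, 5)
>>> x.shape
(5, 5)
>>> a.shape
(23, 5)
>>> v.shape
(31, 31, 2)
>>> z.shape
(31, 31)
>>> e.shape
(5,)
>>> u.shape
(23, 7)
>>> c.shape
(2, 31)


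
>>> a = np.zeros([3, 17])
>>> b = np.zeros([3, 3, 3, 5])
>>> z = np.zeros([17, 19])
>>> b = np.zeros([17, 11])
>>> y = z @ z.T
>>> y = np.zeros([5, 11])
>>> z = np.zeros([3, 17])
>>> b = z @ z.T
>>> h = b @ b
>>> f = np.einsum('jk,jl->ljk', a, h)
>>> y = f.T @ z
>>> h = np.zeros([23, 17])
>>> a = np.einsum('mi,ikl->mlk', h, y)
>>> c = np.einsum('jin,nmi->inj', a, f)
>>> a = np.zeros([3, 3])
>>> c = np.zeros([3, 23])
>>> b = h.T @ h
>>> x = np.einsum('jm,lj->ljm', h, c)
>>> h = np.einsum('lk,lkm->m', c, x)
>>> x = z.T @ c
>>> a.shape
(3, 3)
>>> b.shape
(17, 17)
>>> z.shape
(3, 17)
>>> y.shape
(17, 3, 17)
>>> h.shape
(17,)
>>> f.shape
(3, 3, 17)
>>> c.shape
(3, 23)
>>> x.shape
(17, 23)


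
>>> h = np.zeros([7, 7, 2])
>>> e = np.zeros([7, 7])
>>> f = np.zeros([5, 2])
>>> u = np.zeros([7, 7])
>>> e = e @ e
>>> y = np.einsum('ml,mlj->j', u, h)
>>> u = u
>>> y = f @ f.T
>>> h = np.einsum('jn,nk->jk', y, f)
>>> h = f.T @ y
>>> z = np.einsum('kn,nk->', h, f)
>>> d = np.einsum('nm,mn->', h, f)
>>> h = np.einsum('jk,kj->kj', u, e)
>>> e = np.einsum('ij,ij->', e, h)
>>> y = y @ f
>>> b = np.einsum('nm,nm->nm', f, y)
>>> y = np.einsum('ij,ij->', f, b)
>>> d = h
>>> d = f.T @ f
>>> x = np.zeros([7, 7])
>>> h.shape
(7, 7)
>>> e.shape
()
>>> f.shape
(5, 2)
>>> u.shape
(7, 7)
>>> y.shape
()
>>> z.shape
()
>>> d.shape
(2, 2)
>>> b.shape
(5, 2)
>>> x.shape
(7, 7)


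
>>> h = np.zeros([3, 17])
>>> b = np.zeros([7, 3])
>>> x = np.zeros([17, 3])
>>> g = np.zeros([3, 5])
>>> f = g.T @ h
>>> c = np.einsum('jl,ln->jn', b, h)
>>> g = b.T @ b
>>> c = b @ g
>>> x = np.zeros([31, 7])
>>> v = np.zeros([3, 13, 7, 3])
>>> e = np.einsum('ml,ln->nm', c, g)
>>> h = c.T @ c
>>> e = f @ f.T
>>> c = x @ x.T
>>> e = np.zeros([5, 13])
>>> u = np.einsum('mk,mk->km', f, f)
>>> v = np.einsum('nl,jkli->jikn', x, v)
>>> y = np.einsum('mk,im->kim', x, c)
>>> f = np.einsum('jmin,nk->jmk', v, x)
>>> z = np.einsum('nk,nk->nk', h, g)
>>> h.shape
(3, 3)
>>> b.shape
(7, 3)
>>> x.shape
(31, 7)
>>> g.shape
(3, 3)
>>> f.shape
(3, 3, 7)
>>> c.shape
(31, 31)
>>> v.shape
(3, 3, 13, 31)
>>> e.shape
(5, 13)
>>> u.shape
(17, 5)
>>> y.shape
(7, 31, 31)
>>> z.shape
(3, 3)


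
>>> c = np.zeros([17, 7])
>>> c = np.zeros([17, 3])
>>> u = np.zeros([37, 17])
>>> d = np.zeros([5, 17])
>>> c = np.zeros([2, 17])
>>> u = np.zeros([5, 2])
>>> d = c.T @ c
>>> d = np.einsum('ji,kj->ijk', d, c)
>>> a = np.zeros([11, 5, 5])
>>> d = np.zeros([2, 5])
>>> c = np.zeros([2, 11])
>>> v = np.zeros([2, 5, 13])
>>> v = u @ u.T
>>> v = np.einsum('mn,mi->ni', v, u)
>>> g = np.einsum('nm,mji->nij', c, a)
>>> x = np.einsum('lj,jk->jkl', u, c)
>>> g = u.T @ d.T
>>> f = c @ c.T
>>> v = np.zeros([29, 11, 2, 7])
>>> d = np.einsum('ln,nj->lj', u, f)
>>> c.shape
(2, 11)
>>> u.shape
(5, 2)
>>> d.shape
(5, 2)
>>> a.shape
(11, 5, 5)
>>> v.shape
(29, 11, 2, 7)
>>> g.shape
(2, 2)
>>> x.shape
(2, 11, 5)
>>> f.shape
(2, 2)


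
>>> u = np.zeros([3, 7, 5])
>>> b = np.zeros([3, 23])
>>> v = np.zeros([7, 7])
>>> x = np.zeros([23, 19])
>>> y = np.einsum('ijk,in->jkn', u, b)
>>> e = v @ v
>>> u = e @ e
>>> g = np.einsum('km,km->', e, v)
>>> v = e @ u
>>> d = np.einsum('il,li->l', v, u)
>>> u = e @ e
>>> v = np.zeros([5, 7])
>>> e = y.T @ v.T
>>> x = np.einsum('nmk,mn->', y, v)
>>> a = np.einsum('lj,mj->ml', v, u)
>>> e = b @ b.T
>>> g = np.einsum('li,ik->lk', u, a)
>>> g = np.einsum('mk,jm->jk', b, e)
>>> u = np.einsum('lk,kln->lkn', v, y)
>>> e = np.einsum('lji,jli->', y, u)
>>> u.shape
(5, 7, 23)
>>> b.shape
(3, 23)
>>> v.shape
(5, 7)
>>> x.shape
()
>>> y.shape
(7, 5, 23)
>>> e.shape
()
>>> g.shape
(3, 23)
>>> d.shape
(7,)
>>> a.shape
(7, 5)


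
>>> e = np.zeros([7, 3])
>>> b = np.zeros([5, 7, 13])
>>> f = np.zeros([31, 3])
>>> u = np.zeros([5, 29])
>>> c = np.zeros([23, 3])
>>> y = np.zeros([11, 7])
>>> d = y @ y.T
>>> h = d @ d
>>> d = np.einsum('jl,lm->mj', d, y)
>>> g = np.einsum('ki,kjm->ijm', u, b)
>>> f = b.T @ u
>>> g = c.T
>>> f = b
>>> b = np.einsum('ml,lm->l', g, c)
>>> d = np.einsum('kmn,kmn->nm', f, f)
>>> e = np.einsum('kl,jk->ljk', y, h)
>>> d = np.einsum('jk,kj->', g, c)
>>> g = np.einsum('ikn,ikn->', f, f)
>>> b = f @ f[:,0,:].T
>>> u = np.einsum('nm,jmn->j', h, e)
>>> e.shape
(7, 11, 11)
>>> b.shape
(5, 7, 5)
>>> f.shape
(5, 7, 13)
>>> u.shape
(7,)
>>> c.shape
(23, 3)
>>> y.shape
(11, 7)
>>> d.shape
()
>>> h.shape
(11, 11)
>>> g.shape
()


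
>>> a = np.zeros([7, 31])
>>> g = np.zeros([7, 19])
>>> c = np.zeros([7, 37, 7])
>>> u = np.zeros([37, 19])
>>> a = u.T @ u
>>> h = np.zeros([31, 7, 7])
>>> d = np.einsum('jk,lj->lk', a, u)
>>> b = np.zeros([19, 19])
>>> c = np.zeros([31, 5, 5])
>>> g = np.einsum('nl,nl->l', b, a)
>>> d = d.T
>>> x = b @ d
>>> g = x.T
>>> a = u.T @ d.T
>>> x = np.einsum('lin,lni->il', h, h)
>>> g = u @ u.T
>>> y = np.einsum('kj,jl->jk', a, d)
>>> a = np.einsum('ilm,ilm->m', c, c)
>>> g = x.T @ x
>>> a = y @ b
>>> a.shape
(19, 19)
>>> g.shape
(31, 31)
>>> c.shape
(31, 5, 5)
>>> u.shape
(37, 19)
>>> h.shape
(31, 7, 7)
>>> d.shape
(19, 37)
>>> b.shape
(19, 19)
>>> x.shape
(7, 31)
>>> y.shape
(19, 19)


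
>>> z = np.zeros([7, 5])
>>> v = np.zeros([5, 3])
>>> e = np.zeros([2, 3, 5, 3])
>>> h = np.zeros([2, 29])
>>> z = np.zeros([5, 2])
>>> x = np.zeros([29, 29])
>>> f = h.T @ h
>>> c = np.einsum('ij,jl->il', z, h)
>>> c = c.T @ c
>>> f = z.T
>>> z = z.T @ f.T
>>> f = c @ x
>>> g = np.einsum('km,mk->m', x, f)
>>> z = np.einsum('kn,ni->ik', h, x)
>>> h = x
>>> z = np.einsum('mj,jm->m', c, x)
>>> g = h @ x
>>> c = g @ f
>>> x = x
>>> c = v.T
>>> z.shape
(29,)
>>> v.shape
(5, 3)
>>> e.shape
(2, 3, 5, 3)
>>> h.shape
(29, 29)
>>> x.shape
(29, 29)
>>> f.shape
(29, 29)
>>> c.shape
(3, 5)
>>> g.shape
(29, 29)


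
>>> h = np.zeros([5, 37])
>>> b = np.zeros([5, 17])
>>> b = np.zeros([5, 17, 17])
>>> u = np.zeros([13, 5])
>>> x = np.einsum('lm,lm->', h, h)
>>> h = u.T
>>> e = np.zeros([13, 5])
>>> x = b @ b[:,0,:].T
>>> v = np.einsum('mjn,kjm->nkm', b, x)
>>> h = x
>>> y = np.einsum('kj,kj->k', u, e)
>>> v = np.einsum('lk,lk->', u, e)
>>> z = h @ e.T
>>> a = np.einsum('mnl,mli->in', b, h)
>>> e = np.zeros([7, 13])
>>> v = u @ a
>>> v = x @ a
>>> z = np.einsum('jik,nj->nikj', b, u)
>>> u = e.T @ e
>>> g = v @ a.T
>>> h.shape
(5, 17, 5)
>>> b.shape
(5, 17, 17)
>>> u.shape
(13, 13)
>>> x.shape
(5, 17, 5)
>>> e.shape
(7, 13)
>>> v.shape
(5, 17, 17)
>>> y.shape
(13,)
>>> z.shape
(13, 17, 17, 5)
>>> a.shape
(5, 17)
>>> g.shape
(5, 17, 5)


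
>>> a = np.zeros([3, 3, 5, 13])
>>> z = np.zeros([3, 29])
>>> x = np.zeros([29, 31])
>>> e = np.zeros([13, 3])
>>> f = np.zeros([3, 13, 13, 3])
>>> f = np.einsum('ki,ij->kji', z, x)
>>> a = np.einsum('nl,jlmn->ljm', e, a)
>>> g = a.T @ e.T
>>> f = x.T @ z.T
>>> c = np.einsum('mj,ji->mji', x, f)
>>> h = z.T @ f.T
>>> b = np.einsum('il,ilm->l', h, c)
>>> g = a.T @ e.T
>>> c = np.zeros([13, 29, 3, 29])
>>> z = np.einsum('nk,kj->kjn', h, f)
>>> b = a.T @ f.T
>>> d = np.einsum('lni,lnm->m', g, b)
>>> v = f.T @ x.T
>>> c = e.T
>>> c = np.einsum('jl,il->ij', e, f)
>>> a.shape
(3, 3, 5)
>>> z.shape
(31, 3, 29)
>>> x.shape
(29, 31)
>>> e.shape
(13, 3)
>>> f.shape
(31, 3)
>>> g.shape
(5, 3, 13)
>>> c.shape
(31, 13)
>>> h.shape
(29, 31)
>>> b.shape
(5, 3, 31)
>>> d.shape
(31,)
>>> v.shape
(3, 29)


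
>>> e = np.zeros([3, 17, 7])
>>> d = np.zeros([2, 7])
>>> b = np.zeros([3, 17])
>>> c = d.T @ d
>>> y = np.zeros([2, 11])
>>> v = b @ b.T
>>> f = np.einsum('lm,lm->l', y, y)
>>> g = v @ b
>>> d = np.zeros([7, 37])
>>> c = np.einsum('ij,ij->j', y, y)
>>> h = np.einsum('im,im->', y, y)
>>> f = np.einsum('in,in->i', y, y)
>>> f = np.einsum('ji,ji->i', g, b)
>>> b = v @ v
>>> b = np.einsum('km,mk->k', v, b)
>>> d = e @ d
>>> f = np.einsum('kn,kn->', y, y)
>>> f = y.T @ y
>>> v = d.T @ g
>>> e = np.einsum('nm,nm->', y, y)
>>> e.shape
()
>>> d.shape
(3, 17, 37)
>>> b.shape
(3,)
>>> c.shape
(11,)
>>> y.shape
(2, 11)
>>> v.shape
(37, 17, 17)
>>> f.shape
(11, 11)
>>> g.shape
(3, 17)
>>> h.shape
()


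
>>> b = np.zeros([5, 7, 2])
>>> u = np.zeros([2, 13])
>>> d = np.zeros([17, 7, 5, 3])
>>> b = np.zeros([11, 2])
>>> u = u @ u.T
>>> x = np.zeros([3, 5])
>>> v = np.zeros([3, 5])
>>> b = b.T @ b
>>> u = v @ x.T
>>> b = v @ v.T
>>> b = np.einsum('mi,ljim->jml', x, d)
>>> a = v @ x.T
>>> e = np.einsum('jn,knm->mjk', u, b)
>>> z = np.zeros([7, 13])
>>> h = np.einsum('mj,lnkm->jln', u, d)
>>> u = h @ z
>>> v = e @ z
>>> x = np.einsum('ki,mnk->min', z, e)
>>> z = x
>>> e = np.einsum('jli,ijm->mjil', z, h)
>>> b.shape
(7, 3, 17)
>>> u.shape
(3, 17, 13)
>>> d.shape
(17, 7, 5, 3)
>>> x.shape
(17, 13, 3)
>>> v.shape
(17, 3, 13)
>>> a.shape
(3, 3)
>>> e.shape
(7, 17, 3, 13)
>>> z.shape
(17, 13, 3)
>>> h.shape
(3, 17, 7)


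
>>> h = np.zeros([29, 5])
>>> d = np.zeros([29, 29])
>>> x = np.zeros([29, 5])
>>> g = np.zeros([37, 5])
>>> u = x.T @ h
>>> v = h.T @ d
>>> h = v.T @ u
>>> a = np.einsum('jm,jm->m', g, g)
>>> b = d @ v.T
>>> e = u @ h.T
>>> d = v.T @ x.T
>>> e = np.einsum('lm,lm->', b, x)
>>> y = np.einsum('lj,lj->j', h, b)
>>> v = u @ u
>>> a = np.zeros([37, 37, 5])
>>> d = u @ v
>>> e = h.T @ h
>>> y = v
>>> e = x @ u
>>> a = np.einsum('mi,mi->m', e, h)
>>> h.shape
(29, 5)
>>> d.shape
(5, 5)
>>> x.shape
(29, 5)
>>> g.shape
(37, 5)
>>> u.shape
(5, 5)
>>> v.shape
(5, 5)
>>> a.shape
(29,)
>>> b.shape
(29, 5)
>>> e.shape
(29, 5)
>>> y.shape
(5, 5)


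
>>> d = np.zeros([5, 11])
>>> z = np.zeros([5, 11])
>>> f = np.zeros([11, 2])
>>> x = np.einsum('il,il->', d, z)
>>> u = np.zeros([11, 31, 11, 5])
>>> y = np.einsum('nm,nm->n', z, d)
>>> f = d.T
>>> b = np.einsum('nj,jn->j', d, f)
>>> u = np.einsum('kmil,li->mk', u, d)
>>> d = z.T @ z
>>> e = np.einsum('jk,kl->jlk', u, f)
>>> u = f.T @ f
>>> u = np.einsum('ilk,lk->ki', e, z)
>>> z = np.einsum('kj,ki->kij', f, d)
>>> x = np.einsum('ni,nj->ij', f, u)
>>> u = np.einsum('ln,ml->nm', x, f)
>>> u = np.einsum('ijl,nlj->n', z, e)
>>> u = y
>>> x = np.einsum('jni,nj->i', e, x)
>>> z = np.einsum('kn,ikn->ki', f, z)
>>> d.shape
(11, 11)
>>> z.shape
(11, 11)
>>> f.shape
(11, 5)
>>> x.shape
(11,)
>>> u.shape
(5,)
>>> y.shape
(5,)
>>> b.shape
(11,)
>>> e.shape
(31, 5, 11)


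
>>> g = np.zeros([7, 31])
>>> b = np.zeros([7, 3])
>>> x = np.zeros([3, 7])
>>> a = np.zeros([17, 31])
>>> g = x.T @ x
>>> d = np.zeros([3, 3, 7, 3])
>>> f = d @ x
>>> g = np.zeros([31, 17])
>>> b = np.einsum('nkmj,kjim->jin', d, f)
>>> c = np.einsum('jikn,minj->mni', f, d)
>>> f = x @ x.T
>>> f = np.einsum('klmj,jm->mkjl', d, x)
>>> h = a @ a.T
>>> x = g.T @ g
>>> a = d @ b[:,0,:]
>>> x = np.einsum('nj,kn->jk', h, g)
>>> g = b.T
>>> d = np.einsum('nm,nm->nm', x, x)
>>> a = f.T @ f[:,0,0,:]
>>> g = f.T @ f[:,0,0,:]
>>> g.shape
(3, 3, 3, 3)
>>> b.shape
(3, 7, 3)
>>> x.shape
(17, 31)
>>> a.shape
(3, 3, 3, 3)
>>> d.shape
(17, 31)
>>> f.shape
(7, 3, 3, 3)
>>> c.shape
(3, 7, 3)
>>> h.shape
(17, 17)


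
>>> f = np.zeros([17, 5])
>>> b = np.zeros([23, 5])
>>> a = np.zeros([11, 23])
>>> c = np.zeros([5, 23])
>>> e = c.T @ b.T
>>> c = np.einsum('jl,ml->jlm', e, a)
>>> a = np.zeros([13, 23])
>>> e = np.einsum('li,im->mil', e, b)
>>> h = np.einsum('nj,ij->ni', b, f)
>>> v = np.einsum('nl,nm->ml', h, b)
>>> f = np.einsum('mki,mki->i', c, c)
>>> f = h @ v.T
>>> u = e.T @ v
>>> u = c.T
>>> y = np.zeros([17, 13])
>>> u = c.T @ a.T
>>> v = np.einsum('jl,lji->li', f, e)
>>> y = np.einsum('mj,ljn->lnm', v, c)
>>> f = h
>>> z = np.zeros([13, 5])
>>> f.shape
(23, 17)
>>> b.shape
(23, 5)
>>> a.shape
(13, 23)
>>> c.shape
(23, 23, 11)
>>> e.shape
(5, 23, 23)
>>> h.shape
(23, 17)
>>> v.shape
(5, 23)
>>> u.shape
(11, 23, 13)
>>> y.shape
(23, 11, 5)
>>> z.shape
(13, 5)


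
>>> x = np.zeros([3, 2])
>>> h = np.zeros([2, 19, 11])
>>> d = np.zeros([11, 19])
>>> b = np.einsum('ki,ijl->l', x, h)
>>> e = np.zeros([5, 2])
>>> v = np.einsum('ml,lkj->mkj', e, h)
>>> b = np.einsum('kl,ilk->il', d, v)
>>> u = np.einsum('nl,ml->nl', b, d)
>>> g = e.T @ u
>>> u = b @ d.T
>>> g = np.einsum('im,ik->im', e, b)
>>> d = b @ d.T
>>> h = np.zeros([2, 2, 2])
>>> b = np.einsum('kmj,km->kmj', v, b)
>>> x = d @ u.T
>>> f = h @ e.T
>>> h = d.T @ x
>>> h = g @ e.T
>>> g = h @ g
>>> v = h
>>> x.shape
(5, 5)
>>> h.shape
(5, 5)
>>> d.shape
(5, 11)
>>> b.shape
(5, 19, 11)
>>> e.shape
(5, 2)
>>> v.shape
(5, 5)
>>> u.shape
(5, 11)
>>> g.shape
(5, 2)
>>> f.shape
(2, 2, 5)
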